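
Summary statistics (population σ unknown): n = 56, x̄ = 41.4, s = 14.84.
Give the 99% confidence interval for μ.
(36.11, 46.69)

t-interval (σ unknown):
df = n - 1 = 55
t* = 2.668 for 99% confidence

Margin of error = t* · s/√n = 2.668 · 14.84/√56 = 5.29

CI: (36.11, 46.69)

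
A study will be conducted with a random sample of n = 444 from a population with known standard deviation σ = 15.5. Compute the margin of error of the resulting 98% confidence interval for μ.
Margin of error = 1.71

Margin of error = z* · σ/√n
= 2.326 · 15.5/√444
= 2.326 · 15.5/21.0713
= 1.71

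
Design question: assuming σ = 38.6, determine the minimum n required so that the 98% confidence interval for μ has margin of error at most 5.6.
n ≥ 258

For margin E ≤ 5.6:
n ≥ (z* · σ / E)²
n ≥ (2.326 · 38.6 / 5.6)²
n ≥ 257.05

Minimum n = 258 (rounding up)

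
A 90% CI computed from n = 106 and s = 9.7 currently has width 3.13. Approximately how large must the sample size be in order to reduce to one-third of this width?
n ≈ 954

CI width ∝ 1/√n
To reduce width by factor 3, need √n to grow by 3 → need 3² = 9 times as many samples.

Current: n = 106, width = 3.13
New: n = 954, width ≈ 1.03

Width reduced by factor of 3.13/1.03 = 3.04.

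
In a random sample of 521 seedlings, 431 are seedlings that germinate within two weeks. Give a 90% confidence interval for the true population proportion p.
(0.800, 0.854)

Proportion CI:
p̂ = 431/521 = 0.82726
SE = √(p̂(1-p̂)/n) = √(0.82726 · 0.17274 / 521) = 0.01656

z* = 1.645
Margin = z* · SE = 1.645 · 0.01656 = 0.0272

CI: 0.82726 ± 0.0272 = (0.800, 0.854)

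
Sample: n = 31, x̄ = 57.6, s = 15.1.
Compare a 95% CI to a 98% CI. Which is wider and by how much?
98% CI is wider by 2.25

df = 30
95% CI: t* = 2.042, (52.06, 63.14), width = 2 · t* · s/√n = 11.08
98% CI: t* = 2.457, (50.94, 64.26), width = 2 · t* · s/√n = 13.33

The 98% CI is wider by 13.33 - 11.08 = 2.25.
Higher confidence requires a wider interval.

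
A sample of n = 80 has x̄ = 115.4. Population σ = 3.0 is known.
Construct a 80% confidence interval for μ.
(114.97, 115.83)

z-interval (σ known):
z* = 1.282 for 80% confidence

Margin of error = z* · σ/√n = 1.282 · 3.0/√80 = 0.43

CI: (115.4 - 0.43, 115.4 + 0.43) = (114.97, 115.83)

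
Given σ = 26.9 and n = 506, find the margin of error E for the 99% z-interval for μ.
Margin of error = 3.08

Margin of error = z* · σ/√n
= 2.576 · 26.9/√506
= 2.576 · 26.9/22.4944
= 3.08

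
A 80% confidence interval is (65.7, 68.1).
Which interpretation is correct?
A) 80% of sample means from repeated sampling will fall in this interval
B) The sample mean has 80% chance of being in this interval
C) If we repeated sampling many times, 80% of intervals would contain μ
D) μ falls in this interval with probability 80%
C

A) Wrong — coverage applies to intervals containing μ, not to future x̄ values.
B) Wrong — x̄ is observed and sits in the interval by construction.
C) Correct — this is the frequentist long-run coverage interpretation.
D) Wrong — μ is fixed; the randomness lives in the interval, not in μ.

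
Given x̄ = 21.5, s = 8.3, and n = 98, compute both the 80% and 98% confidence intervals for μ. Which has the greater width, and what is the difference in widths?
98% CI is wider by 1.81

df = 97
80% CI: t* = 1.290, (20.42, 22.58), width = 2 · t* · s/√n = 2.16
98% CI: t* = 2.365, (19.52, 23.48), width = 2 · t* · s/√n = 3.97

The 98% CI is wider by 3.97 - 2.16 = 1.81.
Higher confidence requires a wider interval.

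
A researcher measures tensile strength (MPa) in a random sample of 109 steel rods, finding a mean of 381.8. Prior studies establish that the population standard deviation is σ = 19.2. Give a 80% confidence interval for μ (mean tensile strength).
(379.44, 384.16)

z-interval (σ known):
z* = 1.282 for 80% confidence

Margin of error = z* · σ/√n = 1.282 · 19.2/√109 = 2.36

CI: (381.8 - 2.36, 381.8 + 2.36) = (379.44, 384.16)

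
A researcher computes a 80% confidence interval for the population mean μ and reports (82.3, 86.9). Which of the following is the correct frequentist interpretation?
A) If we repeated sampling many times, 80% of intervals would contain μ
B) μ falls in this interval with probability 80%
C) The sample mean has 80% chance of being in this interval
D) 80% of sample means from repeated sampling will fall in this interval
A

A) Correct — this is the frequentist long-run coverage interpretation.
B) Wrong — μ is fixed; the randomness lives in the interval, not in μ.
C) Wrong — x̄ is observed and sits in the interval by construction.
D) Wrong — coverage applies to intervals containing μ, not to future x̄ values.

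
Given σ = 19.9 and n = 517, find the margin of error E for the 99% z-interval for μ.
Margin of error = 2.25

Margin of error = z* · σ/√n
= 2.576 · 19.9/√517
= 2.576 · 19.9/22.7376
= 2.25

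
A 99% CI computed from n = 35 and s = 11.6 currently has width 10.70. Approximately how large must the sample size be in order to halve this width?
n ≈ 140

CI width ∝ 1/√n
To reduce width by factor 2, need √n to grow by 2 → need 2² = 4 times as many samples.

Current: n = 35, width = 10.70
New: n = 140, width ≈ 5.12

Width reduced by factor of 10.70/5.12 = 2.09.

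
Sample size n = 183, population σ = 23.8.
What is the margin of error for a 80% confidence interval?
Margin of error = 2.26

Margin of error = z* · σ/√n
= 1.282 · 23.8/√183
= 1.282 · 23.8/13.5277
= 2.26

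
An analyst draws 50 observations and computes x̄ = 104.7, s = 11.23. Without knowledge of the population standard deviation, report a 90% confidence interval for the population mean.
(102.04, 107.36)

t-interval (σ unknown):
df = n - 1 = 49
t* = 1.677 for 90% confidence

Margin of error = t* · s/√n = 1.677 · 11.23/√50 = 2.66

CI: (102.04, 107.36)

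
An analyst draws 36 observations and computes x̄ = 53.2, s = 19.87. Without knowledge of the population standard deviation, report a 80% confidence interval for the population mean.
(48.87, 57.53)

t-interval (σ unknown):
df = n - 1 = 35
t* = 1.306 for 80% confidence

Margin of error = t* · s/√n = 1.306 · 19.87/√36 = 4.33

CI: (48.87, 57.53)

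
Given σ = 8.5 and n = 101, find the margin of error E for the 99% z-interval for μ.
Margin of error = 2.18

Margin of error = z* · σ/√n
= 2.576 · 8.5/√101
= 2.576 · 8.5/10.0499
= 2.18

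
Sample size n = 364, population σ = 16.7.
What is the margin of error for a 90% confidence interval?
Margin of error = 1.44

Margin of error = z* · σ/√n
= 1.645 · 16.7/√364
= 1.645 · 16.7/19.0788
= 1.44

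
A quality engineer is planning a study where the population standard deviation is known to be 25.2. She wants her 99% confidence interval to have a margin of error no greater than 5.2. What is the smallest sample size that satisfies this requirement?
n ≥ 156

For margin E ≤ 5.2:
n ≥ (z* · σ / E)²
n ≥ (2.576 · 25.2 / 5.2)²
n ≥ 155.84

Minimum n = 156 (rounding up)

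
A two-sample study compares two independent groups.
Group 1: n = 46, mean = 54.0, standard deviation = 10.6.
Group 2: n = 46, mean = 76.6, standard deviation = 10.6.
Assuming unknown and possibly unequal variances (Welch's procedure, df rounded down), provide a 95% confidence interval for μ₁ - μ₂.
(-26.99, -18.21)

Difference: x̄₁ - x̄₂ = -22.60
SE = √(s₁²/n₁ + s₂²/n₂) = √(10.6²/46 + 10.6²/46) = 2.2103
df = 90.00 → 90 (Welch–Satterthwaite, rounded down)
t* = 1.987

CI: -22.60 ± 1.987 · 2.2103 = -22.60 ± 4.39 = (-26.99, -18.21)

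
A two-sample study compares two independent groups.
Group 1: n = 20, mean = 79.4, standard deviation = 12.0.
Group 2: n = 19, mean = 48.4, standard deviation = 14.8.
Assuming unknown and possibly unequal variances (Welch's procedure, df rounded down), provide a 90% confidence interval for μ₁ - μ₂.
(23.68, 38.32)

Difference: x̄₁ - x̄₂ = 31.00
SE = √(s₁²/n₁ + s₂²/n₂) = √(12.0²/20 + 14.8²/19) = 4.3276
df = 34.69 → 34 (Welch–Satterthwaite, rounded down)
t* = 1.691

CI: 31.00 ± 1.691 · 4.3276 = 31.00 ± 7.32 = (23.68, 38.32)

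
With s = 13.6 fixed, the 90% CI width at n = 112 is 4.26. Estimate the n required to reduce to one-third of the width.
n ≈ 1008

CI width ∝ 1/√n
To reduce width by factor 3, need √n to grow by 3 → need 3² = 9 times as many samples.

Current: n = 112, width = 4.26
New: n = 1008, width ≈ 1.41

Width reduced by factor of 4.26/1.41 = 3.02.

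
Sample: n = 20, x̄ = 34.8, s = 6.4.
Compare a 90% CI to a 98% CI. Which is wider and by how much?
98% CI is wider by 2.32

df = 19
90% CI: t* = 1.729, (32.33, 37.27), width = 2 · t* · s/√n = 4.95
98% CI: t* = 2.539, (31.17, 38.43), width = 2 · t* · s/√n = 7.27

The 98% CI is wider by 7.27 - 4.95 = 2.32.
Higher confidence requires a wider interval.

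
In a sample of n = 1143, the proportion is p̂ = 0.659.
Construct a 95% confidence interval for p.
(0.632, 0.686)

Proportion CI:
SE = √(p̂(1-p̂)/n) = √(0.659 · 0.341 / 1143) = 0.01402

z* = 1.960
Margin = z* · SE = 1.960 · 0.01402 = 0.0275

CI: 0.659 ± 0.0275 = (0.632, 0.686)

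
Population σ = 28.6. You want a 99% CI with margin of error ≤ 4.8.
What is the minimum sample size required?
n ≥ 236

For margin E ≤ 4.8:
n ≥ (z* · σ / E)²
n ≥ (2.576 · 28.6 / 4.8)²
n ≥ 235.58

Minimum n = 236 (rounding up)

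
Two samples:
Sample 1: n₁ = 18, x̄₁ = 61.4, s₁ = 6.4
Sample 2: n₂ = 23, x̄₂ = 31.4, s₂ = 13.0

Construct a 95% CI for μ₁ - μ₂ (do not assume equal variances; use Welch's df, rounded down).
(23.69, 36.31)

Difference: x̄₁ - x̄₂ = 30.00
SE = √(s₁²/n₁ + s₂²/n₂) = √(6.4²/18 + 13.0²/23) = 3.1022
df = 33.57 → 33 (Welch–Satterthwaite, rounded down)
t* = 2.035

CI: 30.00 ± 2.035 · 3.1022 = 30.00 ± 6.31 = (23.69, 36.31)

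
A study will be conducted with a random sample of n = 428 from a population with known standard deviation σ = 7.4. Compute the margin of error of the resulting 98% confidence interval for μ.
Margin of error = 0.83

Margin of error = z* · σ/√n
= 2.326 · 7.4/√428
= 2.326 · 7.4/20.6882
= 0.83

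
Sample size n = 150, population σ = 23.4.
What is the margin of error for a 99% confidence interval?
Margin of error = 4.92

Margin of error = z* · σ/√n
= 2.576 · 23.4/√150
= 2.576 · 23.4/12.2474
= 4.92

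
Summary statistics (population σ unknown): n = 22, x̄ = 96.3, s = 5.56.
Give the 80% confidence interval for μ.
(94.73, 97.87)

t-interval (σ unknown):
df = n - 1 = 21
t* = 1.323 for 80% confidence

Margin of error = t* · s/√n = 1.323 · 5.56/√22 = 1.57

CI: (94.73, 97.87)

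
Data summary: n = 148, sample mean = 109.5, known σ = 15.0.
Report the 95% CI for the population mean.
(107.08, 111.92)

z-interval (σ known):
z* = 1.960 for 95% confidence

Margin of error = z* · σ/√n = 1.960 · 15.0/√148 = 2.42

CI: (109.5 - 2.42, 109.5 + 2.42) = (107.08, 111.92)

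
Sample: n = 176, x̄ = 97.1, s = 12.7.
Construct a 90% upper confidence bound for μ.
μ ≤ 98.33

Upper bound (one-sided):
t* = 1.286 (one-sided for 90%)
Upper bound = x̄ + t* · s/√n = 97.1 + 1.286 · 12.7/√176 = 98.33

We are 90% confident that μ ≤ 98.33.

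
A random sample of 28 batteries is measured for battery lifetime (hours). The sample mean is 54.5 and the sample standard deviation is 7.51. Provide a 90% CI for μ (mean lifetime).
(52.08, 56.92)

t-interval (σ unknown):
df = n - 1 = 27
t* = 1.703 for 90% confidence

Margin of error = t* · s/√n = 1.703 · 7.51/√28 = 2.42

CI: (52.08, 56.92)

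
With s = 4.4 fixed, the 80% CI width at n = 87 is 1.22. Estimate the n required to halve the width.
n ≈ 348

CI width ∝ 1/√n
To reduce width by factor 2, need √n to grow by 2 → need 2² = 4 times as many samples.

Current: n = 87, width = 1.22
New: n = 348, width ≈ 0.61

Width reduced by factor of 1.22/0.61 = 2.00.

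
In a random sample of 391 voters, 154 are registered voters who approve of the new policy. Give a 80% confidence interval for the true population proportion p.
(0.362, 0.426)

Proportion CI:
p̂ = 154/391 = 0.39386
SE = √(p̂(1-p̂)/n) = √(0.39386 · 0.60614 / 391) = 0.02471

z* = 1.282
Margin = z* · SE = 1.282 · 0.02471 = 0.0317

CI: 0.39386 ± 0.0317 = (0.362, 0.426)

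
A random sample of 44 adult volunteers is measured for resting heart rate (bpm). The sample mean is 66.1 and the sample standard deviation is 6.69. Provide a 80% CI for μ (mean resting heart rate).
(64.79, 67.41)

t-interval (σ unknown):
df = n - 1 = 43
t* = 1.302 for 80% confidence

Margin of error = t* · s/√n = 1.302 · 6.69/√44 = 1.31

CI: (64.79, 67.41)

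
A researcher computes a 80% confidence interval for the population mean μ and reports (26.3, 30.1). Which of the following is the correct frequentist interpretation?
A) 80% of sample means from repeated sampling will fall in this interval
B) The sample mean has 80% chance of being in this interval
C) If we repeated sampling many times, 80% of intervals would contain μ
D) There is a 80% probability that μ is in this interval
C

A) Wrong — coverage applies to intervals containing μ, not to future x̄ values.
B) Wrong — x̄ is observed and sits in the interval by construction.
C) Correct — this is the frequentist long-run coverage interpretation.
D) Wrong — μ is fixed; the randomness lives in the interval, not in μ.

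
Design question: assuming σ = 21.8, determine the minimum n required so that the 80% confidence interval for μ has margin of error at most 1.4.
n ≥ 399

For margin E ≤ 1.4:
n ≥ (z* · σ / E)²
n ≥ (1.282 · 21.8 / 1.4)²
n ≥ 398.50

Minimum n = 399 (rounding up)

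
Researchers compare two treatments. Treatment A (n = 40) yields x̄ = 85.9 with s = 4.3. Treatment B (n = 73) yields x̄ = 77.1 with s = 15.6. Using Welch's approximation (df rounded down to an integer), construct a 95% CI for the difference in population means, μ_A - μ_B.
(4.93, 12.67)

Difference: x̄₁ - x̄₂ = 8.80
SE = √(s₁²/n₁ + s₂²/n₂) = √(4.3²/40 + 15.6²/73) = 1.9483
df = 90.15 → 90 (Welch–Satterthwaite, rounded down)
t* = 1.987

CI: 8.80 ± 1.987 · 1.9483 = 8.80 ± 3.87 = (4.93, 12.67)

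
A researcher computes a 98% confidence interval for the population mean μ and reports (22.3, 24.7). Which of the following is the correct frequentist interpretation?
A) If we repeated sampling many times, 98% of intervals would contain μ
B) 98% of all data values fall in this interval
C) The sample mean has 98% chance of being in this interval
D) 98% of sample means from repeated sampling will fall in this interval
A

A) Correct — this is the frequentist long-run coverage interpretation.
B) Wrong — a CI is about the parameter μ, not individual data values.
C) Wrong — x̄ is observed and sits in the interval by construction.
D) Wrong — coverage applies to intervals containing μ, not to future x̄ values.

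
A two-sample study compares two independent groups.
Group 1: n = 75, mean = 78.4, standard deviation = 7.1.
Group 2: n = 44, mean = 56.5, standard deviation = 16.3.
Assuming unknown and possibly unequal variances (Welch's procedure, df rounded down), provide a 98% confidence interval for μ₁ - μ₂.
(15.68, 28.12)

Difference: x̄₁ - x̄₂ = 21.90
SE = √(s₁²/n₁ + s₂²/n₂) = √(7.1²/75 + 16.3²/44) = 2.5905
df = 52.73 → 52 (Welch–Satterthwaite, rounded down)
t* = 2.400

CI: 21.90 ± 2.400 · 2.5905 = 21.90 ± 6.22 = (15.68, 28.12)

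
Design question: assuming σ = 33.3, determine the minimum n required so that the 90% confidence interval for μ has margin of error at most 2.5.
n ≥ 481

For margin E ≤ 2.5:
n ≥ (z* · σ / E)²
n ≥ (1.645 · 33.3 / 2.5)²
n ≥ 480.11

Minimum n = 481 (rounding up)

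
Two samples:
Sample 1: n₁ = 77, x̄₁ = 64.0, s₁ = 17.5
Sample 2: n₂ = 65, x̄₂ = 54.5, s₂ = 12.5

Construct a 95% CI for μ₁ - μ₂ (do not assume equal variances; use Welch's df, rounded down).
(4.50, 14.50)

Difference: x̄₁ - x̄₂ = 9.50
SE = √(s₁²/n₁ + s₂²/n₂) = √(17.5²/77 + 12.5²/65) = 2.5261
df = 136.44 → 136 (Welch–Satterthwaite, rounded down)
t* = 1.978

CI: 9.50 ± 1.978 · 2.5261 = 9.50 ± 5.00 = (4.50, 14.50)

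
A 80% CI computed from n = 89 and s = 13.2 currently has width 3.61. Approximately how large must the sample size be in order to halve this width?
n ≈ 356

CI width ∝ 1/√n
To reduce width by factor 2, need √n to grow by 2 → need 2² = 4 times as many samples.

Current: n = 89, width = 3.61
New: n = 356, width ≈ 1.80

Width reduced by factor of 3.61/1.80 = 2.01.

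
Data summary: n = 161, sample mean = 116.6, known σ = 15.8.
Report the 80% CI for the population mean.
(115.00, 118.20)

z-interval (σ known):
z* = 1.282 for 80% confidence

Margin of error = z* · σ/√n = 1.282 · 15.8/√161 = 1.60

CI: (116.6 - 1.60, 116.6 + 1.60) = (115.00, 118.20)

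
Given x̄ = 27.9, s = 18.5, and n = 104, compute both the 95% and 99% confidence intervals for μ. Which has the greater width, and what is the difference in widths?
99% CI is wider by 2.33

df = 103
95% CI: t* = 1.983, (24.30, 31.50), width = 2 · t* · s/√n = 7.19
99% CI: t* = 2.624, (23.14, 32.66), width = 2 · t* · s/√n = 9.52

The 99% CI is wider by 9.52 - 7.19 = 2.33.
Higher confidence requires a wider interval.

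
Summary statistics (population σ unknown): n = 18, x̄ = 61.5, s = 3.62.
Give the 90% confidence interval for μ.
(60.02, 62.98)

t-interval (σ unknown):
df = n - 1 = 17
t* = 1.740 for 90% confidence

Margin of error = t* · s/√n = 1.740 · 3.62/√18 = 1.48

CI: (60.02, 62.98)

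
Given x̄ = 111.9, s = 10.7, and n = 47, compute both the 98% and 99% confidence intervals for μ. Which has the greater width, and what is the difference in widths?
99% CI is wider by 0.87

df = 46
98% CI: t* = 2.410, (108.14, 115.66), width = 2 · t* · s/√n = 7.52
99% CI: t* = 2.687, (107.71, 116.09), width = 2 · t* · s/√n = 8.39

The 99% CI is wider by 8.39 - 7.52 = 0.87.
Higher confidence requires a wider interval.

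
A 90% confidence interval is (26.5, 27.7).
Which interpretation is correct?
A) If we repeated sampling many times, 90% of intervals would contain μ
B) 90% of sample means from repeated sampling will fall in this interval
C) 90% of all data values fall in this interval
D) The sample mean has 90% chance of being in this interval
A

A) Correct — this is the frequentist long-run coverage interpretation.
B) Wrong — coverage applies to intervals containing μ, not to future x̄ values.
C) Wrong — a CI is about the parameter μ, not individual data values.
D) Wrong — x̄ is observed and sits in the interval by construction.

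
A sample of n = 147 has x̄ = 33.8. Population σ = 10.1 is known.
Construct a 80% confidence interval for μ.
(32.73, 34.87)

z-interval (σ known):
z* = 1.282 for 80% confidence

Margin of error = z* · σ/√n = 1.282 · 10.1/√147 = 1.07

CI: (33.8 - 1.07, 33.8 + 1.07) = (32.73, 34.87)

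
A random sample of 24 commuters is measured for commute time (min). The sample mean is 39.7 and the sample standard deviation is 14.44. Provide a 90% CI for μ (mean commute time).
(34.65, 44.75)

t-interval (σ unknown):
df = n - 1 = 23
t* = 1.714 for 90% confidence

Margin of error = t* · s/√n = 1.714 · 14.44/√24 = 5.05

CI: (34.65, 44.75)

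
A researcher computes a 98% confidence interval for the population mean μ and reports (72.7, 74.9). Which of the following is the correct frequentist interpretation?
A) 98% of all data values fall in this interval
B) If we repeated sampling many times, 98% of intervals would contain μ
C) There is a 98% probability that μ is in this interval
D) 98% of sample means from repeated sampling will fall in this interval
B

A) Wrong — a CI is about the parameter μ, not individual data values.
B) Correct — this is the frequentist long-run coverage interpretation.
C) Wrong — μ is fixed; the randomness lives in the interval, not in μ.
D) Wrong — coverage applies to intervals containing μ, not to future x̄ values.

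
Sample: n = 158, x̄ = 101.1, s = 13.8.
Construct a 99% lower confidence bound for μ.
μ ≥ 98.52

Lower bound (one-sided):
t* = 2.350 (one-sided for 99%)
Lower bound = x̄ - t* · s/√n = 101.1 - 2.350 · 13.8/√158 = 98.52

We are 99% confident that μ ≥ 98.52.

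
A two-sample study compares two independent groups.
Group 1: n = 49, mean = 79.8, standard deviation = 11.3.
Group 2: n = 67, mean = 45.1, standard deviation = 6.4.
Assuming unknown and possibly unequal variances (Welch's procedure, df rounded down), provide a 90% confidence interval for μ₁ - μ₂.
(31.71, 37.69)

Difference: x̄₁ - x̄₂ = 34.70
SE = √(s₁²/n₁ + s₂²/n₂) = √(11.3²/49 + 6.4²/67) = 1.7937
df = 70.35 → 70 (Welch–Satterthwaite, rounded down)
t* = 1.667

CI: 34.70 ± 1.667 · 1.7937 = 34.70 ± 2.99 = (31.71, 37.69)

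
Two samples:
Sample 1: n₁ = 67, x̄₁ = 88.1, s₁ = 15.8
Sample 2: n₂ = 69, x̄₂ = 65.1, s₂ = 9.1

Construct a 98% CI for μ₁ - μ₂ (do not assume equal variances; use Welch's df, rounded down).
(17.76, 28.24)

Difference: x̄₁ - x̄₂ = 23.00
SE = √(s₁²/n₁ + s₂²/n₂) = √(15.8²/67 + 9.1²/69) = 2.2195
df = 104.81 → 104 (Welch–Satterthwaite, rounded down)
t* = 2.363

CI: 23.00 ± 2.363 · 2.2195 = 23.00 ± 5.24 = (17.76, 28.24)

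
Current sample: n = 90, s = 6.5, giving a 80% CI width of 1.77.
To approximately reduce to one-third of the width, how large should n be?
n ≈ 810

CI width ∝ 1/√n
To reduce width by factor 3, need √n to grow by 3 → need 3² = 9 times as many samples.

Current: n = 90, width = 1.77
New: n = 810, width ≈ 0.59

Width reduced by factor of 1.77/0.59 = 3.00.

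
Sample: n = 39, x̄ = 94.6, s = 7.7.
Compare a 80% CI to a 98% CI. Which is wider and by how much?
98% CI is wider by 2.77

df = 38
80% CI: t* = 1.304, (92.99, 96.21), width = 2 · t* · s/√n = 3.22
98% CI: t* = 2.429, (91.61, 97.59), width = 2 · t* · s/√n = 5.99

The 98% CI is wider by 5.99 - 3.22 = 2.77.
Higher confidence requires a wider interval.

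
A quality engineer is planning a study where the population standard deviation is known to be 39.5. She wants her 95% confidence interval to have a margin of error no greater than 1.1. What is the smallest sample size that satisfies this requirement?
n ≥ 4954

For margin E ≤ 1.1:
n ≥ (z* · σ / E)²
n ≥ (1.960 · 39.5 / 1.1)²
n ≥ 4953.60

Minimum n = 4954 (rounding up)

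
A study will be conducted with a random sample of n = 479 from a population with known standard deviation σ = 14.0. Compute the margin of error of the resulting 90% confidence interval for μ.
Margin of error = 1.05

Margin of error = z* · σ/√n
= 1.645 · 14.0/√479
= 1.645 · 14.0/21.8861
= 1.05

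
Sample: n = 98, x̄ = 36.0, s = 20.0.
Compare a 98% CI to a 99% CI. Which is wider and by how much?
99% CI is wider by 1.05

df = 97
98% CI: t* = 2.365, (31.22, 40.78), width = 2 · t* · s/√n = 9.56
99% CI: t* = 2.627, (30.69, 41.31), width = 2 · t* · s/√n = 10.61

The 99% CI is wider by 10.61 - 9.56 = 1.05.
Higher confidence requires a wider interval.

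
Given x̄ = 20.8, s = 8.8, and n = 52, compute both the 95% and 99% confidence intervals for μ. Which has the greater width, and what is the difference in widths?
99% CI is wider by 1.63

df = 51
95% CI: t* = 2.008, (18.35, 23.25), width = 2 · t* · s/√n = 4.90
99% CI: t* = 2.676, (17.53, 24.07), width = 2 · t* · s/√n = 6.53

The 99% CI is wider by 6.53 - 4.90 = 1.63.
Higher confidence requires a wider interval.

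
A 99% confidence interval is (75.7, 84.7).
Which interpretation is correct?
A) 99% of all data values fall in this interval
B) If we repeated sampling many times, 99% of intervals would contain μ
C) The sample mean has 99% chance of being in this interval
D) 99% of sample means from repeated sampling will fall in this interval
B

A) Wrong — a CI is about the parameter μ, not individual data values.
B) Correct — this is the frequentist long-run coverage interpretation.
C) Wrong — x̄ is observed and sits in the interval by construction.
D) Wrong — coverage applies to intervals containing μ, not to future x̄ values.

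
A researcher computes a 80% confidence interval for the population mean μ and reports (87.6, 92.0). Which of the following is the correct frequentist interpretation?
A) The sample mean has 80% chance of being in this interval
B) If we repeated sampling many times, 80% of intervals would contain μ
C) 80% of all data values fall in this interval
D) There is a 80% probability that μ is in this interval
B

A) Wrong — x̄ is observed and sits in the interval by construction.
B) Correct — this is the frequentist long-run coverage interpretation.
C) Wrong — a CI is about the parameter μ, not individual data values.
D) Wrong — μ is fixed; the randomness lives in the interval, not in μ.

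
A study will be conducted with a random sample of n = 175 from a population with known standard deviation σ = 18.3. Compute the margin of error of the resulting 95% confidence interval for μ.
Margin of error = 2.71

Margin of error = z* · σ/√n
= 1.960 · 18.3/√175
= 1.960 · 18.3/13.2288
= 2.71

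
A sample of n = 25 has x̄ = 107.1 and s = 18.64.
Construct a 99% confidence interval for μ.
(96.67, 117.53)

t-interval (σ unknown):
df = n - 1 = 24
t* = 2.797 for 99% confidence

Margin of error = t* · s/√n = 2.797 · 18.64/√25 = 10.43

CI: (96.67, 117.53)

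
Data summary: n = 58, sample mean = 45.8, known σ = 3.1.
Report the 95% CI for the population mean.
(45.00, 46.60)

z-interval (σ known):
z* = 1.960 for 95% confidence

Margin of error = z* · σ/√n = 1.960 · 3.1/√58 = 0.80

CI: (45.8 - 0.80, 45.8 + 0.80) = (45.00, 46.60)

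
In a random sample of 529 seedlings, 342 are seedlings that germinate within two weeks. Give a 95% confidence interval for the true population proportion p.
(0.606, 0.687)

Proportion CI:
p̂ = 342/529 = 0.64650
SE = √(p̂(1-p̂)/n) = √(0.64650 · 0.35350 / 529) = 0.02079

z* = 1.960
Margin = z* · SE = 1.960 · 0.02079 = 0.0407

CI: 0.64650 ± 0.0407 = (0.606, 0.687)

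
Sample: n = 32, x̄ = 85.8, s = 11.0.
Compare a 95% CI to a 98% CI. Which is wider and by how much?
98% CI is wider by 1.61

df = 31
95% CI: t* = 2.040, (81.83, 89.77), width = 2 · t* · s/√n = 7.93
98% CI: t* = 2.453, (81.03, 90.57), width = 2 · t* · s/√n = 9.54

The 98% CI is wider by 9.54 - 7.93 = 1.61.
Higher confidence requires a wider interval.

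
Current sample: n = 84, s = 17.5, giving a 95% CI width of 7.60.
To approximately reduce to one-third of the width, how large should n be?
n ≈ 756

CI width ∝ 1/√n
To reduce width by factor 3, need √n to grow by 3 → need 3² = 9 times as many samples.

Current: n = 84, width = 7.60
New: n = 756, width ≈ 2.50

Width reduced by factor of 7.60/2.50 = 3.04.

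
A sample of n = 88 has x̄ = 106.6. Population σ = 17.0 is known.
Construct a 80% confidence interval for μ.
(104.28, 108.92)

z-interval (σ known):
z* = 1.282 for 80% confidence

Margin of error = z* · σ/√n = 1.282 · 17.0/√88 = 2.32

CI: (106.6 - 2.32, 106.6 + 2.32) = (104.28, 108.92)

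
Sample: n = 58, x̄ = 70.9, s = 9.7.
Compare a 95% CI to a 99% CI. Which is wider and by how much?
99% CI is wider by 1.69

df = 57
95% CI: t* = 2.002, (68.35, 73.45), width = 2 · t* · s/√n = 5.10
99% CI: t* = 2.665, (67.51, 74.29), width = 2 · t* · s/√n = 6.79

The 99% CI is wider by 6.79 - 5.10 = 1.69.
Higher confidence requires a wider interval.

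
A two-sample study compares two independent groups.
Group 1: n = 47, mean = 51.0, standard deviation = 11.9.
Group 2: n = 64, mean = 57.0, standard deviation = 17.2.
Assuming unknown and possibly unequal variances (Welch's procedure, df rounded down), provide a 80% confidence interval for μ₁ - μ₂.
(-9.56, -2.44)

Difference: x̄₁ - x̄₂ = -6.00
SE = √(s₁²/n₁ + s₂²/n₂) = √(11.9²/47 + 17.2²/64) = 2.7632
df = 108.67 → 108 (Welch–Satterthwaite, rounded down)
t* = 1.289

CI: -6.00 ± 1.289 · 2.7632 = -6.00 ± 3.56 = (-9.56, -2.44)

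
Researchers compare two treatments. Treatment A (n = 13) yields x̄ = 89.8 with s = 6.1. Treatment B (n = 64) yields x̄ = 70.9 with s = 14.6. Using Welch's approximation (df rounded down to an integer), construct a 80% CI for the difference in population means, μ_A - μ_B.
(15.66, 22.14)

Difference: x̄₁ - x̄₂ = 18.90
SE = √(s₁²/n₁ + s₂²/n₂) = √(6.1²/13 + 14.6²/64) = 2.4886
df = 44.66 → 44 (Welch–Satterthwaite, rounded down)
t* = 1.301

CI: 18.90 ± 1.301 · 2.4886 = 18.90 ± 3.24 = (15.66, 22.14)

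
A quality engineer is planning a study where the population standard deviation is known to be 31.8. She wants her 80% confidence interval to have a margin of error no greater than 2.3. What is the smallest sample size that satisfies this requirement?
n ≥ 315

For margin E ≤ 2.3:
n ≥ (z* · σ / E)²
n ≥ (1.282 · 31.8 / 2.3)²
n ≥ 314.18

Minimum n = 315 (rounding up)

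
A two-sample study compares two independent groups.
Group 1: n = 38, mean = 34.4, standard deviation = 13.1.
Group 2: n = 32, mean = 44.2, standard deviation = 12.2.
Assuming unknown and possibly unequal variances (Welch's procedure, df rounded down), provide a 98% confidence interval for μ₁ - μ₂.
(-17.02, -2.58)

Difference: x̄₁ - x̄₂ = -9.80
SE = √(s₁²/n₁ + s₂²/n₂) = √(13.1²/38 + 12.2²/32) = 3.0278
df = 67.28 → 67 (Welch–Satterthwaite, rounded down)
t* = 2.383

CI: -9.80 ± 2.383 · 3.0278 = -9.80 ± 7.22 = (-17.02, -2.58)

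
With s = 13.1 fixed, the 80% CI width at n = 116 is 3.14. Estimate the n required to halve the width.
n ≈ 464

CI width ∝ 1/√n
To reduce width by factor 2, need √n to grow by 2 → need 2² = 4 times as many samples.

Current: n = 116, width = 3.14
New: n = 464, width ≈ 1.56

Width reduced by factor of 3.14/1.56 = 2.01.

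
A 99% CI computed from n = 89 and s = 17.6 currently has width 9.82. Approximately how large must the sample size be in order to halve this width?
n ≈ 356

CI width ∝ 1/√n
To reduce width by factor 2, need √n to grow by 2 → need 2² = 4 times as many samples.

Current: n = 89, width = 9.82
New: n = 356, width ≈ 4.83

Width reduced by factor of 9.82/4.83 = 2.03.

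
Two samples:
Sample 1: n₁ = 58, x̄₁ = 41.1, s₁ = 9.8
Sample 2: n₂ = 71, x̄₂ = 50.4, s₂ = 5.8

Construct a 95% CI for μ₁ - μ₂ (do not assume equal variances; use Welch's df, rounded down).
(-12.20, -6.40)

Difference: x̄₁ - x̄₂ = -9.30
SE = √(s₁²/n₁ + s₂²/n₂) = √(9.8²/58 + 5.8²/71) = 1.4593
df = 88.39 → 88 (Welch–Satterthwaite, rounded down)
t* = 1.987

CI: -9.30 ± 1.987 · 1.4593 = -9.30 ± 2.90 = (-12.20, -6.40)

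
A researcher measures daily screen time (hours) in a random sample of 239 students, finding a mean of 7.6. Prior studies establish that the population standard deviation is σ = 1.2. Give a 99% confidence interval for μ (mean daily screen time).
(7.40, 7.80)

z-interval (σ known):
z* = 2.576 for 99% confidence

Margin of error = z* · σ/√n = 2.576 · 1.2/√239 = 0.20

CI: (7.6 - 0.20, 7.6 + 0.20) = (7.40, 7.80)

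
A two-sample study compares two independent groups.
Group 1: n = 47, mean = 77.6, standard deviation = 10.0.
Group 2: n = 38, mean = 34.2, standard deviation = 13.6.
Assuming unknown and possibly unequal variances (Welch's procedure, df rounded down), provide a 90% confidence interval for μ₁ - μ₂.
(38.99, 47.81)

Difference: x̄₁ - x̄₂ = 43.40
SE = √(s₁²/n₁ + s₂²/n₂) = √(10.0²/47 + 13.6²/38) = 2.6448
df = 66.24 → 66 (Welch–Satterthwaite, rounded down)
t* = 1.668

CI: 43.40 ± 1.668 · 2.6448 = 43.40 ± 4.41 = (38.99, 47.81)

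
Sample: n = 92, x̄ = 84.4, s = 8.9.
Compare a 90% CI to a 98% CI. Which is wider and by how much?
98% CI is wider by 1.31

df = 91
90% CI: t* = 1.662, (82.86, 85.94), width = 2 · t* · s/√n = 3.08
98% CI: t* = 2.368, (82.20, 86.60), width = 2 · t* · s/√n = 4.39

The 98% CI is wider by 4.39 - 3.08 = 1.31.
Higher confidence requires a wider interval.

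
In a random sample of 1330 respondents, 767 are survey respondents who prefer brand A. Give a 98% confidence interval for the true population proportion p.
(0.545, 0.608)

Proportion CI:
p̂ = 767/1330 = 0.57669
SE = √(p̂(1-p̂)/n) = √(0.57669 · 0.42331 / 1330) = 0.01355

z* = 2.326
Margin = z* · SE = 2.326 · 0.01355 = 0.0315

CI: 0.57669 ± 0.0315 = (0.545, 0.608)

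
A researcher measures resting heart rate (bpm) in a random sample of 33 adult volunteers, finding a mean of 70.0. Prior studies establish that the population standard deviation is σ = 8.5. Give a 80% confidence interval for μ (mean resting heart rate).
(68.10, 71.90)

z-interval (σ known):
z* = 1.282 for 80% confidence

Margin of error = z* · σ/√n = 1.282 · 8.5/√33 = 1.90

CI: (70.0 - 1.90, 70.0 + 1.90) = (68.10, 71.90)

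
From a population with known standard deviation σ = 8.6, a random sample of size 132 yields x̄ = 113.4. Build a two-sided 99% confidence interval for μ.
(111.47, 115.33)

z-interval (σ known):
z* = 2.576 for 99% confidence

Margin of error = z* · σ/√n = 2.576 · 8.6/√132 = 1.93

CI: (113.4 - 1.93, 113.4 + 1.93) = (111.47, 115.33)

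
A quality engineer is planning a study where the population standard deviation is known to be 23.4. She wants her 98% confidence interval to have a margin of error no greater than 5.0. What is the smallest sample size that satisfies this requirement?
n ≥ 119

For margin E ≤ 5.0:
n ≥ (z* · σ / E)²
n ≥ (2.326 · 23.4 / 5.0)²
n ≥ 118.50

Minimum n = 119 (rounding up)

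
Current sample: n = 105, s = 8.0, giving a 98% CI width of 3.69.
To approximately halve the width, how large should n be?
n ≈ 420

CI width ∝ 1/√n
To reduce width by factor 2, need √n to grow by 2 → need 2² = 4 times as many samples.

Current: n = 105, width = 3.69
New: n = 420, width ≈ 1.82

Width reduced by factor of 3.69/1.82 = 2.03.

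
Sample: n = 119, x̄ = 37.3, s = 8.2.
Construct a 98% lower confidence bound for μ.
μ ≥ 35.74

Lower bound (one-sided):
t* = 2.077 (one-sided for 98%)
Lower bound = x̄ - t* · s/√n = 37.3 - 2.077 · 8.2/√119 = 35.74

We are 98% confident that μ ≥ 35.74.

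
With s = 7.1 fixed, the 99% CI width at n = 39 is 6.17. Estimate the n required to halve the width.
n ≈ 156

CI width ∝ 1/√n
To reduce width by factor 2, need √n to grow by 2 → need 2² = 4 times as many samples.

Current: n = 39, width = 6.17
New: n = 156, width ≈ 2.97

Width reduced by factor of 6.17/2.97 = 2.08.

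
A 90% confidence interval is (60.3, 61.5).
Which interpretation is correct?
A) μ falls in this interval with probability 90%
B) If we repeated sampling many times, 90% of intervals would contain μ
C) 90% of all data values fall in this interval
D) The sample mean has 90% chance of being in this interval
B

A) Wrong — μ is fixed; the randomness lives in the interval, not in μ.
B) Correct — this is the frequentist long-run coverage interpretation.
C) Wrong — a CI is about the parameter μ, not individual data values.
D) Wrong — x̄ is observed and sits in the interval by construction.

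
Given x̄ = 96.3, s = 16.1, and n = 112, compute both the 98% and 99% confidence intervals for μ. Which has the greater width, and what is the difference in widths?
99% CI is wider by 0.79

df = 111
98% CI: t* = 2.360, (92.71, 99.89), width = 2 · t* · s/√n = 7.18
99% CI: t* = 2.621, (92.31, 100.29), width = 2 · t* · s/√n = 7.97

The 99% CI is wider by 7.97 - 7.18 = 0.79.
Higher confidence requires a wider interval.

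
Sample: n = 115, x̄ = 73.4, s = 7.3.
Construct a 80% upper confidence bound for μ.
μ ≤ 73.98

Upper bound (one-sided):
t* = 0.845 (one-sided for 80%)
Upper bound = x̄ + t* · s/√n = 73.4 + 0.845 · 7.3/√115 = 73.98

We are 80% confident that μ ≤ 73.98.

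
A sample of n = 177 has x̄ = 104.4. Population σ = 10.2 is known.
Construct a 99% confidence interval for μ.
(102.43, 106.37)

z-interval (σ known):
z* = 2.576 for 99% confidence

Margin of error = z* · σ/√n = 2.576 · 10.2/√177 = 1.97

CI: (104.4 - 1.97, 104.4 + 1.97) = (102.43, 106.37)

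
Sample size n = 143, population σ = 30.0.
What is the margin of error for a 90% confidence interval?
Margin of error = 4.13

Margin of error = z* · σ/√n
= 1.645 · 30.0/√143
= 1.645 · 30.0/11.9583
= 4.13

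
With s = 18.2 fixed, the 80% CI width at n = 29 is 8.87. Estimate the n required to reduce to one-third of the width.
n ≈ 261

CI width ∝ 1/√n
To reduce width by factor 3, need √n to grow by 3 → need 3² = 9 times as many samples.

Current: n = 29, width = 8.87
New: n = 261, width ≈ 2.90

Width reduced by factor of 8.87/2.90 = 3.06.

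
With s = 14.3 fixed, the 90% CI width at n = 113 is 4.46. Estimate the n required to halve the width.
n ≈ 452

CI width ∝ 1/√n
To reduce width by factor 2, need √n to grow by 2 → need 2² = 4 times as many samples.

Current: n = 113, width = 4.46
New: n = 452, width ≈ 2.22

Width reduced by factor of 4.46/2.22 = 2.01.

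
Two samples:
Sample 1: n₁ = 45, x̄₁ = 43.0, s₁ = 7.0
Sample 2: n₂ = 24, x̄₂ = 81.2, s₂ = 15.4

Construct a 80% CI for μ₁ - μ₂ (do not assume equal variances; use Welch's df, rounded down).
(-42.55, -33.85)

Difference: x̄₁ - x̄₂ = -38.20
SE = √(s₁²/n₁ + s₂²/n₂) = √(7.0²/45 + 15.4²/24) = 3.3122
df = 28.17 → 28 (Welch–Satterthwaite, rounded down)
t* = 1.313

CI: -38.20 ± 1.313 · 3.3122 = -38.20 ± 4.35 = (-42.55, -33.85)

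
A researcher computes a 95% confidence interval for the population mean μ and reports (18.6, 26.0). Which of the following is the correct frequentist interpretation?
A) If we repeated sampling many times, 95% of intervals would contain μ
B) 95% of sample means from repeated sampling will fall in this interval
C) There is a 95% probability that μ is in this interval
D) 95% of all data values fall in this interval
A

A) Correct — this is the frequentist long-run coverage interpretation.
B) Wrong — coverage applies to intervals containing μ, not to future x̄ values.
C) Wrong — μ is fixed; the randomness lives in the interval, not in μ.
D) Wrong — a CI is about the parameter μ, not individual data values.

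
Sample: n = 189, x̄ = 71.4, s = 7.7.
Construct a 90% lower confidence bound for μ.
μ ≥ 70.68

Lower bound (one-sided):
t* = 1.286 (one-sided for 90%)
Lower bound = x̄ - t* · s/√n = 71.4 - 1.286 · 7.7/√189 = 70.68

We are 90% confident that μ ≥ 70.68.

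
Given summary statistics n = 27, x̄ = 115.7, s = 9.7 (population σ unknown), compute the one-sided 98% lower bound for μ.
μ ≥ 111.66

Lower bound (one-sided):
t* = 2.162 (one-sided for 98%)
Lower bound = x̄ - t* · s/√n = 115.7 - 2.162 · 9.7/√27 = 111.66

We are 98% confident that μ ≥ 111.66.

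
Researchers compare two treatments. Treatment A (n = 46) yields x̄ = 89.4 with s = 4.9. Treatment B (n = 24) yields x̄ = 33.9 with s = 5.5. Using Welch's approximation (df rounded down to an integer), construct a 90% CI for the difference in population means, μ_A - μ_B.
(53.25, 57.75)

Difference: x̄₁ - x̄₂ = 55.50
SE = √(s₁²/n₁ + s₂²/n₂) = √(4.9²/46 + 5.5²/24) = 1.3351
df = 42.29 → 42 (Welch–Satterthwaite, rounded down)
t* = 1.682

CI: 55.50 ± 1.682 · 1.3351 = 55.50 ± 2.25 = (53.25, 57.75)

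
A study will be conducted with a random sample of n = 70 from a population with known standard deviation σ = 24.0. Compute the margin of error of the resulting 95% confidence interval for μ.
Margin of error = 5.62

Margin of error = z* · σ/√n
= 1.960 · 24.0/√70
= 1.960 · 24.0/8.3666
= 5.62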